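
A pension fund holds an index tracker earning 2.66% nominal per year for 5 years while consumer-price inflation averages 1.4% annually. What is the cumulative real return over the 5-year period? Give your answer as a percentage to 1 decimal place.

The annual real rate is (1+2.66%)/(1+1.4%) − 1 = 1.2426%.
Compounded over 5 years: (1 + 0.012426)^5 − 1 ≈ 0.06369.

6.4%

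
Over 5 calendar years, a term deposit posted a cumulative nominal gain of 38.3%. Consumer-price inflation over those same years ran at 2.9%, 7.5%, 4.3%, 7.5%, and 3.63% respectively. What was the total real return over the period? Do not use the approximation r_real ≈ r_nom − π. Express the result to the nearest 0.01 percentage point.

7.60%

Cumulative inflation factor: 1.029 × 1.075 × 1.043 × 1.075 × 1.0363 ≈ 1.28529.
Nominal growth factor: 1.38300. Real growth factor = 1.38300 / 1.28529 ≈ 1.07602.
Total real return ≈ 7.6019%.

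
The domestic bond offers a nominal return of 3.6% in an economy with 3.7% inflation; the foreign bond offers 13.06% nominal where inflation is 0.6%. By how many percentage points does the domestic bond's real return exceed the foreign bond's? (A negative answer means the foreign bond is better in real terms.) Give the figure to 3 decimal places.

The domestic bond real return: 1.036/1.037 − 1 = -0.0964%.
The foreign bond real return: 1.1306/1.006 − 1 = 12.3857%.
Difference: -0.0964 − 12.3857 = -12.4821 pp.

-12.482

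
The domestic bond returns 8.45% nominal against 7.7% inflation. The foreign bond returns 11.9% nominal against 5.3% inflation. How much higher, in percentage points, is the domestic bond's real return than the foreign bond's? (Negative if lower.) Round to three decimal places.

-5.571

The domestic bond real return: 1.0845/1.077 − 1 = 0.6964%.
The foreign bond real return: 1.119/1.053 − 1 = 6.2678%.
Difference: 0.6964 − 6.2678 = -5.5714 pp.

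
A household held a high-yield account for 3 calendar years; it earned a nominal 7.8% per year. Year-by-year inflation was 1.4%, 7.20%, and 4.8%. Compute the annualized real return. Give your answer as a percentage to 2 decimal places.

3.22%

Cumulative inflation factor: 1.014 × 1.0720 × 1.048 ≈ 1.13918.
Nominal growth factor: 1.25273. Real growth factor = 1.25273 / 1.13918 ≈ 1.09967.
Annualized: 1.09967^(1/3) − 1 ≈ 0.03218.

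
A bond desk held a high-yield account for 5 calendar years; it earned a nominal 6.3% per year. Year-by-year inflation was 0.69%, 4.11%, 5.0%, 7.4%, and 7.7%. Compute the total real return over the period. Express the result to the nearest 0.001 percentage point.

6.605%

Cumulative inflation factor: 1.0069 × 1.0411 × 1.050 × 1.074 × 1.077 ≈ 1.27317.
Nominal growth factor: 1.35727. Real growth factor = 1.35727 / 1.27317 ≈ 1.06605.
Total real return ≈ 6.6052%.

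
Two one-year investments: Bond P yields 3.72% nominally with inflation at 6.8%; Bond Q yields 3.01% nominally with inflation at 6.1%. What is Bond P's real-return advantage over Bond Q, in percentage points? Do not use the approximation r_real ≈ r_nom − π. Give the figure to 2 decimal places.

0.03

Bond P real return: 1.0372/1.068 − 1 = -2.884%.
Bond Q real return: 1.0301/1.061 − 1 = -2.912%.
Difference: -2.884 − (-2.912) = 0.028 pp.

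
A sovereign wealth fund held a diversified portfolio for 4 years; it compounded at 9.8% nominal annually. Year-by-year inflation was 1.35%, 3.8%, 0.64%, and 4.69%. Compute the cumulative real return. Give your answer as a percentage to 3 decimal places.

31.133%

Cumulative inflation factor: 1.0135 × 1.038 × 1.0064 × 1.0469 ≈ 1.10840.
Nominal growth factor: 1.45348. Real growth factor = 1.45348 / 1.10840 ≈ 1.31133.
Total real return ≈ 31.1331%.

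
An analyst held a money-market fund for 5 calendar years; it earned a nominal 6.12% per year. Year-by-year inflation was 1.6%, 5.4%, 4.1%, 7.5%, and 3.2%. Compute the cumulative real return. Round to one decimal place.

8.8%

Cumulative inflation factor: 1.016 × 1.054 × 1.041 × 1.075 × 1.032 ≈ 1.23673.
Nominal growth factor: 1.34582. Real growth factor = 1.34582 / 1.23673 ≈ 1.08821.
Total real return ≈ 8.8211%.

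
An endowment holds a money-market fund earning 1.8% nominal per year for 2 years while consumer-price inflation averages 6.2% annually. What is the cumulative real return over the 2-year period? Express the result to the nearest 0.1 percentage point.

The annual real rate is (1+1.8%)/(1+6.2%) − 1 = -4.1431%.
Compounded over 2 years: (1 + -0.041431)^2 − 1 ≈ -0.08115.

-8.1%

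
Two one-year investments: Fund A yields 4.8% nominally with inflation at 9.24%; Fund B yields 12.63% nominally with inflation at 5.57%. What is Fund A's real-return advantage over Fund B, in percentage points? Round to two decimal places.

-10.75

Fund A real return: 1.048/1.0924 − 1 = -4.064%.
Fund B real return: 1.1263/1.0557 − 1 = 6.688%.
Difference: -4.064 − 6.688 = -10.752 pp.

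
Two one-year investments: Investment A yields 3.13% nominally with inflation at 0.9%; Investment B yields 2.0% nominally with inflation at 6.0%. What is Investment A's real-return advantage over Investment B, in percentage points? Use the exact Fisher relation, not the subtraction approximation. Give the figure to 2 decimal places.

5.98

Investment A real return: 1.0313/1.009 − 1 = 2.210%.
Investment B real return: 1.020/1.060 − 1 = -3.774%.
Difference: 2.210 − (-3.774) = 5.984 pp.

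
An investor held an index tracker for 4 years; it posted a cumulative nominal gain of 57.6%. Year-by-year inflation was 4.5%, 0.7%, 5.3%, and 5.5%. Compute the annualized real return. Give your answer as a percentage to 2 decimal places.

7.75%

Cumulative inflation factor: 1.045 × 1.007 × 1.053 × 1.055 ≈ 1.16903.
Nominal growth factor: 1.57600. Real growth factor = 1.57600 / 1.16903 ≈ 1.34812.
Annualized: 1.34812^(1/4) − 1 ≈ 0.07754.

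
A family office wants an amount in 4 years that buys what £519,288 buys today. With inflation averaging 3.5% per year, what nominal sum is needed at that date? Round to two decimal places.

Cumulative price-level factor: (1+3.5%)^4 ≈ 1.1475230006.
Multiplying £519,288 by the price-level factor gives the future nominal sum.

£595,894.92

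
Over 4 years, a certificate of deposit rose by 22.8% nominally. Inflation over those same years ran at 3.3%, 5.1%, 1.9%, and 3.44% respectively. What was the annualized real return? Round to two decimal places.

1.78%

Cumulative inflation factor: 1.033 × 1.051 × 1.019 × 1.0344 ≈ 1.14437.
Nominal growth factor: 1.22800. Real growth factor = 1.22800 / 1.14437 ≈ 1.07308.
Annualized: 1.07308^(1/4) − 1 ≈ 0.01779.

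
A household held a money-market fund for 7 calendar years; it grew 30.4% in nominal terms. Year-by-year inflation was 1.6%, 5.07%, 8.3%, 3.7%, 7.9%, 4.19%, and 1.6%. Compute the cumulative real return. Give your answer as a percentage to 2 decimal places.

-4.77%

Cumulative inflation factor: 1.016 × 1.0507 × 1.083 × 1.037 × 1.079 × 1.0419 × 1.016 ≈ 1.36937.
Nominal growth factor: 1.30400. Real growth factor = 1.30400 / 1.36937 ≈ 0.95226.
Total real return ≈ -4.7737%.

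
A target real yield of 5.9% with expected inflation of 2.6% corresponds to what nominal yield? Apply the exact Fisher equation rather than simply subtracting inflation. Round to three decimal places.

By the Fisher equation, 1 + r_nom = (1 + 5.9%)(1 + 2.6%) = 1.059 × 1.026 = 1.086534.
So r_nom = 8.6534%.

8.653%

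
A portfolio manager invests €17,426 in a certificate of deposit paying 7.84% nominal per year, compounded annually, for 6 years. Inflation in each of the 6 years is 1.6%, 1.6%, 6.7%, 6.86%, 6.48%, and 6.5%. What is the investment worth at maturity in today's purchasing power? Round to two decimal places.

€20,534.89

Nominal value at maturity: €17,426 × (1 + 7.84%)^6 ≈ €27,407.98.
Price-level factor over 6 years: 1.016 × 1.016 × 1.067 × 1.0686 × 1.0648 × 1.065 ≈ 1.3347030577.
The maturity value deflated by that factor is the answer in today's purchasing power.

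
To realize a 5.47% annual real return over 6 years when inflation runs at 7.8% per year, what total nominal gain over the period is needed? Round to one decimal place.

116.0%

Required annual nominal rate: (1+5.47%)(1+7.8%) − 1 = 13.69666%.
Cumulative over 6 years: (1 + 0.1369666)^6 − 1 ≈ 1.16016.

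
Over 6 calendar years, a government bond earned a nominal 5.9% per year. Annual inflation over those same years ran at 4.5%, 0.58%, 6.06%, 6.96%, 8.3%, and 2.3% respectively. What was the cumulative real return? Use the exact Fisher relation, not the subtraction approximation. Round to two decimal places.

Cumulative inflation factor: 1.045 × 1.0058 × 1.0606 × 1.0696 × 1.083 × 1.023 ≈ 1.32101.
Nominal growth factor: 1.41051. Real growth factor = 1.41051 / 1.32101 ≈ 1.06775.
Total real return ≈ 6.7753%.

6.78%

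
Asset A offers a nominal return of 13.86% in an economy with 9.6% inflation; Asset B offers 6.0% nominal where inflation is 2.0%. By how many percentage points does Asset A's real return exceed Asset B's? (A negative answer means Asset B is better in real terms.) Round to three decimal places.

Asset A real return: 1.1386/1.096 − 1 = 3.8869%.
Asset B real return: 1.060/1.020 − 1 = 3.9216%.
Difference: 3.8869 − 3.9216 = -0.0347 pp.

-0.035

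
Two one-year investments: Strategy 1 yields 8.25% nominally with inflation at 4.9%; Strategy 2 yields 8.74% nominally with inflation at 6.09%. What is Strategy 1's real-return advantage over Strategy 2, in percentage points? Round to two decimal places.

0.70

Strategy 1 real return: 1.0825/1.049 − 1 = 3.194%.
Strategy 2 real return: 1.0874/1.0609 − 1 = 2.498%.
Difference: 3.194 − 2.498 = 0.696 pp.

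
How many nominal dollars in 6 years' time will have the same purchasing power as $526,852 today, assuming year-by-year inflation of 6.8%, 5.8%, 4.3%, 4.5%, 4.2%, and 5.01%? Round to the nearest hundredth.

$709,977.41

Cumulative price-level factor: 1.068 × 1.058 × 1.043 × 1.045 × 1.042 × 1.0501 ≈ 1.3475841576.
Multiplying $526,852 by the price-level factor gives the future nominal sum.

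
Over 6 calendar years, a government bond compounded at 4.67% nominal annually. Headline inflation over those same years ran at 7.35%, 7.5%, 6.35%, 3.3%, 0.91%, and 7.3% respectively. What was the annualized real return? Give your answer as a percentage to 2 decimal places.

Cumulative inflation factor: 1.0735 × 1.075 × 1.0635 × 1.033 × 1.0091 × 1.073 ≈ 1.37272.
Nominal growth factor: 1.31502. Real growth factor = 1.31502 / 1.37272 ≈ 0.95797.
Annualized: 0.95797^(1/6) − 1 ≈ -0.00713.

-0.71%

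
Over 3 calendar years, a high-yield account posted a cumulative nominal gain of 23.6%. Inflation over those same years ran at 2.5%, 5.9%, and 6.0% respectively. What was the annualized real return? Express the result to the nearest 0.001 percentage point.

Cumulative inflation factor: 1.025 × 1.059 × 1.060 ≈ 1.15060.
Nominal growth factor: 1.23600. Real growth factor = 1.23600 / 1.15060 ≈ 1.07422.
Annualized: 1.07422^(1/3) − 1 ≈ 0.02415.

2.415%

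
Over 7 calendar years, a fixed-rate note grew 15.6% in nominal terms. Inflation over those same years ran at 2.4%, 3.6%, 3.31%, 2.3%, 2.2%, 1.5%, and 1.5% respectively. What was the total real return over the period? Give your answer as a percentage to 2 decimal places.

-2.07%

Cumulative inflation factor: 1.024 × 1.036 × 1.0331 × 1.023 × 1.022 × 1.015 × 1.015 ≈ 1.18049.
Nominal growth factor: 1.15600. Real growth factor = 1.15600 / 1.18049 ≈ 0.97926.
Total real return ≈ -2.0742%.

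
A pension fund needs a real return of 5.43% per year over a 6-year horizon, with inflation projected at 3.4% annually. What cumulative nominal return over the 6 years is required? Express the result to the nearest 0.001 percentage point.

67.845%

Required annual nominal rate: (1+5.43%)(1+3.4%) − 1 = 9.01462%.
Cumulative over 6 years: (1 + 0.0901462)^6 − 1 ≈ 0.67845.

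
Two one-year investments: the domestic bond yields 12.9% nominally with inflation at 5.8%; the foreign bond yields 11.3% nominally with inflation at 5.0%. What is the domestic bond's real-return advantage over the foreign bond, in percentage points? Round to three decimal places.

0.711

The domestic bond real return: 1.129/1.058 − 1 = 6.7108%.
The foreign bond real return: 1.113/1.050 − 1 = 6.0000%.
Difference: 6.7108 − 6.0000 = 0.7108 pp.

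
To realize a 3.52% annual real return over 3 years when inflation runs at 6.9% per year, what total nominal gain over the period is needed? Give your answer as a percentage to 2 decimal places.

Required annual nominal rate: (1+3.52%)(1+6.9%) − 1 = 10.66288%.
Cumulative over 3 years: (1 + 0.1066288)^3 − 1 ≈ 0.35521.

35.52%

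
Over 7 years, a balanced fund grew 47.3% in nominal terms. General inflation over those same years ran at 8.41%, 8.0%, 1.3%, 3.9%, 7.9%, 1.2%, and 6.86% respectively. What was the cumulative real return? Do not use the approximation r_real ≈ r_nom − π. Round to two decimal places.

2.44%

Cumulative inflation factor: 1.0841 × 1.080 × 1.013 × 1.039 × 1.079 × 1.012 × 1.0686 ≈ 1.43792.
Nominal growth factor: 1.47300. Real growth factor = 1.47300 / 1.43792 ≈ 1.02440.
Total real return ≈ 2.4395%.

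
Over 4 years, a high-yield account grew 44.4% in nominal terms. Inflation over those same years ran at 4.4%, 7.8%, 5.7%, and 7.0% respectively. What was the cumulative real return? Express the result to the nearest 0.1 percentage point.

Cumulative inflation factor: 1.044 × 1.078 × 1.057 × 1.070 ≈ 1.27285.
Nominal growth factor: 1.44400. Real growth factor = 1.44400 / 1.27285 ≈ 1.13446.
Total real return ≈ 13.4460%.

13.4%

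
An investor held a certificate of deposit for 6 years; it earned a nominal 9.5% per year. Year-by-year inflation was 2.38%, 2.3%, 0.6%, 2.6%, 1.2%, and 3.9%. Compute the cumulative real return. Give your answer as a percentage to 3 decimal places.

Cumulative inflation factor: 1.0238 × 1.023 × 1.006 × 1.026 × 1.012 × 1.039 ≈ 1.13666.
Nominal growth factor: 1.72379. Real growth factor = 1.72379 / 1.13666 ≈ 1.51654.
Total real return ≈ 51.6535%.

51.654%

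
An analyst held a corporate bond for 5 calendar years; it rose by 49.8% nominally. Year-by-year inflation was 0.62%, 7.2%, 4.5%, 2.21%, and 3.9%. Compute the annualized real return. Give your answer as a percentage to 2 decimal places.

Cumulative inflation factor: 1.0062 × 1.072 × 1.045 × 1.0221 × 1.039 ≈ 1.19703.
Nominal growth factor: 1.49800. Real growth factor = 1.49800 / 1.19703 ≈ 1.25143.
Annualized: 1.25143^(1/5) − 1 ≈ 0.04588.

4.59%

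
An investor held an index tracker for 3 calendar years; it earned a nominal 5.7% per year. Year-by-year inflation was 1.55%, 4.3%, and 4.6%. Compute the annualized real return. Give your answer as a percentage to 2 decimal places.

Cumulative inflation factor: 1.0155 × 1.043 × 1.046 ≈ 1.10789.
Nominal growth factor: 1.18093. Real growth factor = 1.18093 / 1.10789 ≈ 1.06593.
Annualized: 1.06593^(1/3) − 1 ≈ 0.02151.

2.15%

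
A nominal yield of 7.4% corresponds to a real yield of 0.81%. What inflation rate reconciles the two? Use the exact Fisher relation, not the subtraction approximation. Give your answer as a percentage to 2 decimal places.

6.54%

From (1+r_nom) = (1+r_real)(1+π), we get 1+π = (1 + 7.4%)/(1 + 0.81%) = 1.074/1.0081 ≈ 1.06537.
So π ≈ 6.5370%.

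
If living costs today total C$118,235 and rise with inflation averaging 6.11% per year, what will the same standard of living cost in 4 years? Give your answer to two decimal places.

Cumulative price-level factor: (1+6.11%)^4 ≈ 1.2677255934.
The nominal amount required is C$118,235 scaled up by that factor.

C$149,889.54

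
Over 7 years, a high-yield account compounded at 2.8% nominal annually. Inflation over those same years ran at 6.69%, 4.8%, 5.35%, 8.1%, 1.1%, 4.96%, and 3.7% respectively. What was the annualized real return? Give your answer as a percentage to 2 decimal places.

Cumulative inflation factor: 1.0669 × 1.048 × 1.0535 × 1.081 × 1.011 × 1.0496 × 1.037 ≈ 1.40120.
Nominal growth factor: 1.21325. Real growth factor = 1.21325 / 1.40120 ≈ 0.86587.
Annualized: 0.86587^(1/7) − 1 ≈ -0.02036.

-2.04%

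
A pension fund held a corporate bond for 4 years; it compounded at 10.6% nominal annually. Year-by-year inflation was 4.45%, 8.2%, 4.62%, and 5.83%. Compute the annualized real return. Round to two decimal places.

Cumulative inflation factor: 1.0445 × 1.082 × 1.0462 × 1.0583 ≈ 1.25129.
Nominal growth factor: 1.49631. Real growth factor = 1.49631 / 1.25129 ≈ 1.19581.
Annualized: 1.19581^(1/4) − 1 ≈ 0.04572.

4.57%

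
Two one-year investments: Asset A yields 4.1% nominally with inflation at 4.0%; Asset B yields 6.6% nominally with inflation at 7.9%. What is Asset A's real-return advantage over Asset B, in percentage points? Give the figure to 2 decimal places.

Asset A real return: 1.041/1.040 − 1 = 0.096%.
Asset B real return: 1.066/1.079 − 1 = -1.205%.
Difference: 0.096 − (-1.205) = 1.301 pp.

1.30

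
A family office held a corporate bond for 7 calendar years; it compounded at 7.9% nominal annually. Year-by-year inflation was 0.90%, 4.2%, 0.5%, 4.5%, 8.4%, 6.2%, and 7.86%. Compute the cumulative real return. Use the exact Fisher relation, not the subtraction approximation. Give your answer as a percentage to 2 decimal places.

Cumulative inflation factor: 1.0090 × 1.042 × 1.005 × 1.045 × 1.084 × 1.062 × 1.0786 ≈ 1.37106.
Nominal growth factor: 1.70275. Real growth factor = 1.70275 / 1.37106 ≈ 1.24192.
Total real return ≈ 24.1923%.

24.19%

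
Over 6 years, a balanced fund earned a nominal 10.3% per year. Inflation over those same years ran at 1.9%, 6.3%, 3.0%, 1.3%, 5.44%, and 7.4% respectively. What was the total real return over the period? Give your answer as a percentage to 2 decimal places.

40.70%

Cumulative inflation factor: 1.019 × 1.063 × 1.030 × 1.013 × 1.0544 × 1.074 ≈ 1.27986.
Nominal growth factor: 1.80075. Real growth factor = 1.80075 / 1.27986 ≈ 1.40698.
Total real return ≈ 40.6984%.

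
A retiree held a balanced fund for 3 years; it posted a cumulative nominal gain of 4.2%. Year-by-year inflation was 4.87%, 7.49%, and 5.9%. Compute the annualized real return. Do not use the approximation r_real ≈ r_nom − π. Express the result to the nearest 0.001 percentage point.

Cumulative inflation factor: 1.0487 × 1.0749 × 1.059 ≈ 1.19376.
Nominal growth factor: 1.04200. Real growth factor = 1.04200 / 1.19376 ≈ 0.87288.
Annualized: 0.87288^(1/3) − 1 ≈ -0.04431.

-4.431%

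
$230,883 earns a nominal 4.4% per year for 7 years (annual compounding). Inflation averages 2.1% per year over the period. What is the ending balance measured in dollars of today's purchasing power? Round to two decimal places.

Nominal value at maturity: $230,883 × (1 + 4.4%)^7 ≈ $312,101.21.
Price-level factor over 7 years: (1 + 2.1%)^7 ≈ 1.1565920282.
The maturity value deflated by that factor is the answer in today's purchasing power.

$269,845.55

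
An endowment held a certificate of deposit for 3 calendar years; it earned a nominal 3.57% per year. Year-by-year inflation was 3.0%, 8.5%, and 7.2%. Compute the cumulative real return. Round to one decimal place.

-7.3%

Cumulative inflation factor: 1.030 × 1.085 × 1.072 ≈ 1.19801.
Nominal growth factor: 1.11097. Real growth factor = 1.11097 / 1.19801 ≈ 0.92734.
Total real return ≈ -7.2657%.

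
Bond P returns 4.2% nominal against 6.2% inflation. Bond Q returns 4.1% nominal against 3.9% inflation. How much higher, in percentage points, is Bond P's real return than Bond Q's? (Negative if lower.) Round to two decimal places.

-2.08

Bond P real return: 1.042/1.062 − 1 = -1.883%.
Bond Q real return: 1.041/1.039 − 1 = 0.192%.
Difference: -1.883 − 0.192 = -2.075 pp.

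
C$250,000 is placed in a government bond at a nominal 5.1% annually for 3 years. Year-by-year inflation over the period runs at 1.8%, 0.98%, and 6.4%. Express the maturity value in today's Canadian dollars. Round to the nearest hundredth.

Nominal value at maturity: C$250,000 × (1 + 5.1%)^3 ≈ C$290,233.91.
Price-level factor over 3 years: 1.018 × 1.0098 × 1.064 = 1.0937668896.
Dividing the nominal maturity value by the price-level factor gives the value in today's money.

C$265,352.62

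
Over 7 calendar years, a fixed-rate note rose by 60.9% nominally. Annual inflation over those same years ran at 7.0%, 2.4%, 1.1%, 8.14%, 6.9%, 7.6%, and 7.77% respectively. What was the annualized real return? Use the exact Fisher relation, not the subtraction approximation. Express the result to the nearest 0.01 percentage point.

Cumulative inflation factor: 1.070 × 1.024 × 1.011 × 1.0814 × 1.069 × 1.076 × 1.0777 ≈ 1.48494.
Nominal growth factor: 1.60900. Real growth factor = 1.60900 / 1.48494 ≈ 1.08354.
Annualized: 1.08354^(1/7) − 1 ≈ 0.01153.

1.15%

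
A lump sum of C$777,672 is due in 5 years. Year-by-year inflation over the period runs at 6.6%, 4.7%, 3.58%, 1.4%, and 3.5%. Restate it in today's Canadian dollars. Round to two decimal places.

Price-level factor over 5 years: 1.066 × 1.047 × 1.0358 × 1.014 × 1.035 ≈ 1.2132717844.
Purchasing power today: C$777,672 divided by that factor.

C$640,970.98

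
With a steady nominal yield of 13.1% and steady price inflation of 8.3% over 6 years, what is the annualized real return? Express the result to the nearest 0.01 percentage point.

With constant rates the annual real return is the same each year: (1+13.1%)/(1+8.3%) − 1 = 0.04432.

4.43%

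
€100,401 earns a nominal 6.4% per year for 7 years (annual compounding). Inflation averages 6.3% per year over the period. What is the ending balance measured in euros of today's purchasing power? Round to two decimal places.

Nominal value at maturity: €100,401 × (1 + 6.4%)^7 ≈ €154,999.19.
Price-level factor over 7 years: (1 + 6.3%)^7 ≈ 1.5336732814.
The maturity value deflated by that factor is the answer in today's purchasing power.

€101,064.02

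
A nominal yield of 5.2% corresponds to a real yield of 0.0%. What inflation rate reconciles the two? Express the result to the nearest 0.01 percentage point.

5.20%

From (1+r_nom) = (1+r_real)(1+π), we get 1+π = (1 + 5.2%)/(1 + 0.0%) = 1.052/1.000 ≈ 1.05200.
So π ≈ 5.2000%.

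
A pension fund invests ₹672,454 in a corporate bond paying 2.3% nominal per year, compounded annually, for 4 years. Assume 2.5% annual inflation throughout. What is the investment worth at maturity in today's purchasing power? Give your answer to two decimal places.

Nominal value at maturity: ₹672,454 × (1 + 2.3%)^4 ≈ ₹736,487.05.
Price-level factor over 4 years: (1 + 2.5%)^4 ≈ 1.1038128906.
The maturity value deflated by that factor is the answer in today's purchasing power.

₹667,220.92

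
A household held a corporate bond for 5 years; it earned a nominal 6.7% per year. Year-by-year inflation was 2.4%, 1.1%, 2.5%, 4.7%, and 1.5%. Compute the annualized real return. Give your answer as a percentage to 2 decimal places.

4.17%

Cumulative inflation factor: 1.024 × 1.011 × 1.025 × 1.047 × 1.015 ≈ 1.12768.
Nominal growth factor: 1.38300. Real growth factor = 1.38300 / 1.12768 ≈ 1.22641.
Annualized: 1.22641^(1/5) − 1 ≈ 0.04166.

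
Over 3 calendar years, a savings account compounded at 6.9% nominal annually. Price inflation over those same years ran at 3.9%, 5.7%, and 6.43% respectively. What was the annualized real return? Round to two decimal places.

1.48%

Cumulative inflation factor: 1.039 × 1.057 × 1.0643 ≈ 1.16884.
Nominal growth factor: 1.22161. Real growth factor = 1.22161 / 1.16884 ≈ 1.04515.
Annualized: 1.04515^(1/3) − 1 ≈ 0.01483.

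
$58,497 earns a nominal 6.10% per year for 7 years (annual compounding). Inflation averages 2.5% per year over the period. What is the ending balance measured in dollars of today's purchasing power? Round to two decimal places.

$74,485.93

Nominal value at maturity: $58,497 × (1 + 6.10%)^7 ≈ $88,540.36.
Price-level factor over 7 years: (1 + 2.5%)^7 ≈ 1.1886857537.
Dividing the nominal maturity value by the price-level factor gives the value in today's money.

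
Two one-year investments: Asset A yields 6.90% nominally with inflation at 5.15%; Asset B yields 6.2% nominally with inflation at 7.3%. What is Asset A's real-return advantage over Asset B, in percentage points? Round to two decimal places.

Asset A real return: 1.0690/1.0515 − 1 = 1.664%.
Asset B real return: 1.062/1.073 − 1 = -1.025%.
Difference: 1.664 − (-1.025) = 2.689 pp.

2.69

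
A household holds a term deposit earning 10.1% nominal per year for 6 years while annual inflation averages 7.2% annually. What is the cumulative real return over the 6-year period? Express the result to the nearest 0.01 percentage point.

The annual real rate is (1+10.1%)/(1+7.2%) − 1 = 2.7052%.
Compounded over 6 years: (1 + 0.027052)^6 − 1 ≈ 0.17369.

17.37%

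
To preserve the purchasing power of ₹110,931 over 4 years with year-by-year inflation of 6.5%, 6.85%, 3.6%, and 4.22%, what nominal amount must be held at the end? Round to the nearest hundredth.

Cumulative price-level factor: 1.065 × 1.0685 × 1.036 × 1.0422 ≈ 1.2286691629.
The nominal amount required is ₹110,931 scaled up by that factor.

₹136,297.50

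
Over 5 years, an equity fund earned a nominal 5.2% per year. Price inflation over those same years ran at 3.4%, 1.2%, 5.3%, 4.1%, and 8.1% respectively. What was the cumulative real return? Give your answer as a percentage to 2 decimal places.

Cumulative inflation factor: 1.034 × 1.012 × 1.053 × 1.041 × 1.081 ≈ 1.23995.
Nominal growth factor: 1.28848. Real growth factor = 1.28848 / 1.23995 ≈ 1.03914.
Total real return ≈ 3.9137%.

3.91%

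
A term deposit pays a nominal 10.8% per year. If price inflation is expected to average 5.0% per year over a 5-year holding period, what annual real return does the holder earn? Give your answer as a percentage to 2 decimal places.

With constant rates the annual real return is the same each year: (1+10.8%)/(1+5.0%) − 1 = 0.05524.

5.52%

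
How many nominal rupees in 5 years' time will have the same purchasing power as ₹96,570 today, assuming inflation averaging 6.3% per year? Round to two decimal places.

Cumulative price-level factor: (1+6.3%)^5 ≈ 1.3572702272.
The nominal amount required is ₹96,570 scaled up by that factor.

₹131,071.59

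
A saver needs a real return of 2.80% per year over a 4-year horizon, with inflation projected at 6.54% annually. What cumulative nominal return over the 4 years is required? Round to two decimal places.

Required annual nominal rate: (1+2.80%)(1+6.54%) − 1 = 9.52312%.
Cumulative over 4 years: (1 + 0.0952312)^4 − 1 ≈ 0.43888.

43.89%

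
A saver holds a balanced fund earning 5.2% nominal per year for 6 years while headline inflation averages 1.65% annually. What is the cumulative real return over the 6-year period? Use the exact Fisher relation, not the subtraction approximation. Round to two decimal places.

The annual real rate is (1+5.2%)/(1+1.65%) − 1 = 3.4924%.
Compounded over 6 years: (1 + 0.034924)^6 − 1 ≈ 0.22871.

22.87%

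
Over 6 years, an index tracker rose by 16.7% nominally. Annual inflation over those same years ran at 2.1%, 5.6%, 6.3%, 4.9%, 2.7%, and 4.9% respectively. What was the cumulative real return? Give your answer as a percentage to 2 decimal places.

Cumulative inflation factor: 1.021 × 1.056 × 1.063 × 1.049 × 1.027 × 1.049 ≈ 1.29522.
Nominal growth factor: 1.16700. Real growth factor = 1.16700 / 1.29522 ≈ 0.90100.
Total real return ≈ -9.8996%.

-9.90%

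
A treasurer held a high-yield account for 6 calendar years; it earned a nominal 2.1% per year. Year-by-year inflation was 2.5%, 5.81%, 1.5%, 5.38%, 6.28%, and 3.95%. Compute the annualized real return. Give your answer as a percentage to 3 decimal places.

Cumulative inflation factor: 1.025 × 1.0581 × 1.015 × 1.0538 × 1.0628 × 1.0395 ≈ 1.28160.
Nominal growth factor: 1.13280. Real growth factor = 1.13280 / 1.28160 ≈ 0.88390.
Annualized: 0.88390^(1/6) − 1 ≈ -0.02036.

-2.036%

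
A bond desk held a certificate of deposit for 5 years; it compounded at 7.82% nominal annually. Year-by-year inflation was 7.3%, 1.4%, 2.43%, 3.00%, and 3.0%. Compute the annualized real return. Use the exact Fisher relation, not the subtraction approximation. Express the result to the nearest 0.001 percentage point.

Cumulative inflation factor: 1.073 × 1.014 × 1.0243 × 1.0300 × 1.030 ≈ 1.18233.
Nominal growth factor: 1.45712. Real growth factor = 1.45712 / 1.18233 ≈ 1.23242.
Annualized: 1.23242^(1/5) − 1 ≈ 0.04268.

4.268%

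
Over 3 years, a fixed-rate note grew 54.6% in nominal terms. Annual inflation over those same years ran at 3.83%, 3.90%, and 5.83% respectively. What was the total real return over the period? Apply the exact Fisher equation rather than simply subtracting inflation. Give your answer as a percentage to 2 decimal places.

35.41%

Cumulative inflation factor: 1.0383 × 1.0390 × 1.0583 ≈ 1.14169.
Nominal growth factor: 1.54600. Real growth factor = 1.54600 / 1.14169 ≈ 1.35414.
Total real return ≈ 35.4136%.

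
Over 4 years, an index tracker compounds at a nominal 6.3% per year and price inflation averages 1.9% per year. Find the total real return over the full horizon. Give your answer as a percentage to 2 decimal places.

The annual real rate is (1+6.3%)/(1+1.9%) − 1 = 4.3180%.
Compounded over 4 years: (1 + 0.043180)^4 − 1 ≈ 0.18423.

18.42%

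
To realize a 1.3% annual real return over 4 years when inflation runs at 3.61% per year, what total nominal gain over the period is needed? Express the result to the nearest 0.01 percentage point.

Required annual nominal rate: (1+1.3%)(1+3.61%) − 1 = 4.95693%.
Cumulative over 4 years: (1 + 0.0495693)^4 − 1 ≈ 0.21351.

21.35%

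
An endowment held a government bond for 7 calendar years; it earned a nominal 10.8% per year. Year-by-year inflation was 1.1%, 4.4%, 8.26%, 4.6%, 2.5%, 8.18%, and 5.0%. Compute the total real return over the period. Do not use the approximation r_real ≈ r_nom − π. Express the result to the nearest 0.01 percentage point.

Cumulative inflation factor: 1.011 × 1.044 × 1.0826 × 1.046 × 1.025 × 1.0818 × 1.050 ≈ 1.39159.
Nominal growth factor: 2.05012. Real growth factor = 2.05012 / 1.39159 ≈ 1.47322.
Total real return ≈ 47.3217%.

47.32%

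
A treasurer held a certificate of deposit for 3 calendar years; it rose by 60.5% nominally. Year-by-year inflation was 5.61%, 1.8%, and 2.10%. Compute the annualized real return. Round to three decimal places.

Cumulative inflation factor: 1.0561 × 1.018 × 1.0210 ≈ 1.09769.
Nominal growth factor: 1.60500. Real growth factor = 1.60500 / 1.09769 ≈ 1.46217.
Annualized: 1.46217^(1/3) − 1 ≈ 0.13501.

13.501%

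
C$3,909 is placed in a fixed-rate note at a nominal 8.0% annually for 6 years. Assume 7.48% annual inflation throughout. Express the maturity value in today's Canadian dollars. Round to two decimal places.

Nominal value at maturity: C$3,909 × (1 + 8.0%)^6 ≈ C$6,203.09.
Price-level factor over 6 years: (1 + 7.48%)^6 ≈ 1.5415795715.
Dividing the nominal maturity value by the price-level factor gives the value in today's money.

C$4,023.85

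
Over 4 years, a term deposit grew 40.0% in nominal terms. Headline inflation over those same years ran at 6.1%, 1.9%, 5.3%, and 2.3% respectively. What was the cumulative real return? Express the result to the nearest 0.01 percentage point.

Cumulative inflation factor: 1.061 × 1.019 × 1.053 × 1.023 ≈ 1.16465.
Nominal growth factor: 1.40000. Real growth factor = 1.40000 / 1.16465 ≈ 1.20208.
Total real return ≈ 20.2083%.

20.21%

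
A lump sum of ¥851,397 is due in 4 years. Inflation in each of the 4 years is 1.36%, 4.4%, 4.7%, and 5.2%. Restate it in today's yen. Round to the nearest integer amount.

¥730,470

Price-level factor over 4 years: 1.0136 × 1.044 × 1.047 × 1.052 ≈ 1.1655462785.
Purchasing power today: ¥851,397 divided by that factor.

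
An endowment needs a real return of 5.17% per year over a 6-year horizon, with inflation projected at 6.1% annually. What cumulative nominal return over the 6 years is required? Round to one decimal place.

93.0%

Required annual nominal rate: (1+5.17%)(1+6.1%) − 1 = 11.58537%.
Cumulative over 6 years: (1 + 0.1158537)^6 − 1 ≈ 0.93038.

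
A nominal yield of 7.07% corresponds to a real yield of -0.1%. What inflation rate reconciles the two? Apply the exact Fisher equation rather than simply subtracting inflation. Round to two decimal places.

From (1+r_nom) = (1+r_real)(1+π), we get 1+π = (1 + 7.07%)/(1 − 0.1%) = 1.0707/0.999 ≈ 1.07177.
So π ≈ 7.1772%.

7.18%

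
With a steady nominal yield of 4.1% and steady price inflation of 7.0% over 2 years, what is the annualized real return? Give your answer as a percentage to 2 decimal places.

With constant rates the annual real return is the same each year: (1+4.1%)/(1+7.0%) − 1 = -0.02710.

-2.71%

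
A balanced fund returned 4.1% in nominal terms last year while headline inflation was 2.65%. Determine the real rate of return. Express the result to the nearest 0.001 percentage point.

1.413%

Real return via the Fisher equation: (1 + 4.1%)/(1 + 2.65%) − 1 = 1.041/1.0265 − 1 ≈ 0.01413.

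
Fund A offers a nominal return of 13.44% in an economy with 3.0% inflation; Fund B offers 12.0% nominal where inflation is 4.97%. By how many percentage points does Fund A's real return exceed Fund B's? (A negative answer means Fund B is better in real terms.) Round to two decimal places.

Fund A real return: 1.1344/1.030 − 1 = 10.136%.
Fund B real return: 1.120/1.0497 − 1 = 6.697%.
Difference: 10.136 − 6.697 = 3.439 pp.

3.44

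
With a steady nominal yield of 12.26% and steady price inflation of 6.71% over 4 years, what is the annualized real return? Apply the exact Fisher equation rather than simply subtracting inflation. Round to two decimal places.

With constant rates the annual real return is the same each year: (1+12.26%)/(1+6.71%) − 1 = 0.05201.

5.20%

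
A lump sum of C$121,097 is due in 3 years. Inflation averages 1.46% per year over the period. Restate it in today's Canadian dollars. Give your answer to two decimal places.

C$115,944.14

Price-level factor over 3 years: (1 + 1.46%)^3 ≈ 1.0444425921.
Purchasing power today: C$121,097 divided by that factor.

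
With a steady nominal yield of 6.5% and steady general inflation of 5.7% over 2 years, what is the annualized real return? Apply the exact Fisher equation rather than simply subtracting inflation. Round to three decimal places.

With constant rates the annual real return is the same each year: (1+6.5%)/(1+5.7%) − 1 = 0.00757.

0.757%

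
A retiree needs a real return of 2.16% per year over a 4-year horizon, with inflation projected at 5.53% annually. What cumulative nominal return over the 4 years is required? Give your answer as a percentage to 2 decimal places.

35.09%

Required annual nominal rate: (1+2.16%)(1+5.53%) − 1 = 7.809448%.
Cumulative over 4 years: (1 + 0.07809448)^4 − 1 ≈ 0.35091.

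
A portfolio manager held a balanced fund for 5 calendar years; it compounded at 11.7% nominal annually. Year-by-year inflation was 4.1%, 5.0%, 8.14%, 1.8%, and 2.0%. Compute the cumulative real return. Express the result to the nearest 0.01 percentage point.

Cumulative inflation factor: 1.041 × 1.050 × 1.0814 × 1.018 × 1.020 ≈ 1.22737.
Nominal growth factor: 1.73886. Real growth factor = 1.73886 / 1.22737 ≈ 1.41674.
Total real return ≈ 41.6744%.

41.67%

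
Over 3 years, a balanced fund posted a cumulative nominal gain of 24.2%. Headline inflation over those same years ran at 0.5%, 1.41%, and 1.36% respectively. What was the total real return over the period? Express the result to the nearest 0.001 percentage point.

Cumulative inflation factor: 1.005 × 1.0141 × 1.0136 ≈ 1.03303.
Nominal growth factor: 1.24200. Real growth factor = 1.24200 / 1.03303 ≈ 1.20229.
Total real return ≈ 20.2287%.

20.229%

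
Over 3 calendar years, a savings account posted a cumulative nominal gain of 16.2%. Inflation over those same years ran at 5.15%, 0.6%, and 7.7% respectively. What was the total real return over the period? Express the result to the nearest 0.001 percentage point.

Cumulative inflation factor: 1.0515 × 1.006 × 1.077 ≈ 1.13926.
Nominal growth factor: 1.16200. Real growth factor = 1.16200 / 1.13926 ≈ 1.01996.
Total real return ≈ 1.9960%.

1.996%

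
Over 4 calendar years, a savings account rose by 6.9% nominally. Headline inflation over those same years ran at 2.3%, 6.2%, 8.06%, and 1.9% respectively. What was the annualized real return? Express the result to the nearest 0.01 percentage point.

Cumulative inflation factor: 1.023 × 1.062 × 1.0806 × 1.019 ≈ 1.19630.
Nominal growth factor: 1.06900. Real growth factor = 1.06900 / 1.19630 ≈ 0.89359.
Annualized: 0.89359^(1/4) − 1 ≈ -0.02774.

-2.77%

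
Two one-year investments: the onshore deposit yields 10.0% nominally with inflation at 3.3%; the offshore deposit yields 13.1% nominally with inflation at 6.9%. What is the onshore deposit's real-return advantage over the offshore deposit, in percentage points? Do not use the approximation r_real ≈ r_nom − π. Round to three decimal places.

0.686

The onshore deposit real return: 1.100/1.033 − 1 = 6.4860%.
The offshore deposit real return: 1.131/1.069 − 1 = 5.7998%.
Difference: 6.4860 − 5.7998 = 0.6862 pp.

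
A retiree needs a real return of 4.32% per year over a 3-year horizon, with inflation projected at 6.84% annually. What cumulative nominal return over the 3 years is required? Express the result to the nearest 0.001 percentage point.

38.454%

Required annual nominal rate: (1+4.32%)(1+6.84%) − 1 = 11.455488%.
Cumulative over 3 years: (1 + 0.11455488)^3 − 1 ≈ 0.38454.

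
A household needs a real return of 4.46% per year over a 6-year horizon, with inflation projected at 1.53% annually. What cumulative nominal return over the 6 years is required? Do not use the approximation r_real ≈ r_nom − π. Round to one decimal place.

42.3%

Required annual nominal rate: (1+4.46%)(1+1.53%) − 1 = 6.058238%.
Cumulative over 6 years: (1 + 0.06058238)^6 − 1 ≈ 0.42320.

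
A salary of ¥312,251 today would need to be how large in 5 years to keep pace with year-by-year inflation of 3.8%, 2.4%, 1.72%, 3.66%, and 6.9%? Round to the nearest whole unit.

Cumulative price-level factor: 1.038 × 1.024 × 1.0172 × 1.0366 × 1.069 ≈ 1.1980986295.
The nominal amount required is ¥312,251 scaled up by that factor.

¥374,107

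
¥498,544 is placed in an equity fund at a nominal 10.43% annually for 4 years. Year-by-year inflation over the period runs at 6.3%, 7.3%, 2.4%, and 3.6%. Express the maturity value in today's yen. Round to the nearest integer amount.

¥612,716

Nominal value at maturity: ¥498,544 × (1 + 10.43%)^4 ≈ ¥741,399.
Price-level factor over 4 years: 1.063 × 1.073 × 1.024 × 1.036 ≈ 1.2100204175.
Dividing the nominal maturity value by the price-level factor gives the value in today's money.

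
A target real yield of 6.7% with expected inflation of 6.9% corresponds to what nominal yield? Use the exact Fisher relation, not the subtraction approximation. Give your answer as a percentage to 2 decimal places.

14.06%

By the Fisher equation, 1 + r_nom = (1 + 6.7%)(1 + 6.9%) = 1.067 × 1.069 = 1.140623.
So r_nom = 14.0623%.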